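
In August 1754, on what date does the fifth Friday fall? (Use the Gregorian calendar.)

August 30, 1754

August 1, 1754 is a Thursday.
The first Friday is therefore August 2 (1 days later).
The fifth Friday is 2 + 4×7 = August 30.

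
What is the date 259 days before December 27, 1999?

April 12, 1999

−27 → Nov 30, 1999 (end of Nov, 30 days; 232 left).
−30 → Oct 31, 1999 (end of Oct, 31 days; 202 left).
−31 → Sep 30, 1999 (end of Sep, 30 days; 171 left).
−30 → Aug 31, 1999 (end of Aug, 31 days; 141 left).
−31 → Jul 31, 1999 (end of Jul, 31 days; 110 left).
−31 → Jun 30, 1999 (end of Jun, 30 days; 79 left).
−30 → May 31, 1999 (end of May, 31 days; 49 left).
−31 → Apr 30, 1999 (end of Apr, 30 days; 18 left).
−18 → Apr 12, 1999.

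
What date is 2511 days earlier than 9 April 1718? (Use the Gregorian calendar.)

−365 (one year) → Apr 9, 1717 (2146 left).
−365 (one year) → Apr 9, 1716 (1781 left).
−366 (one year; includes Feb 29, 1716) → Apr 9, 1715 (1415 left).
−365 (one year) → Apr 9, 1714 (1050 left).
−365 (one year) → Apr 9, 1713 (685 left).
−365 (one year) → Apr 9, 1712 (320 left).
−9 → Mar 31, 1712 (end of Mar, 31 days; 311 left).
−31 → Feb 29, 1712 (end of Feb, 29 days; 280 left).
−29 → Jan 31, 1712 (end of Jan, 31 days; 251 left).
−31 → Dec 31, 1711 (end of Dec, 31 days; 220 left).
−31 → Nov 30, 1711 (end of Nov, 30 days; 189 left).
−30 → Oct 31, 1711 (end of Oct, 31 days; 159 left).
−31 → Sep 30, 1711 (end of Sep, 30 days; 128 left).
−30 → Aug 31, 1711 (end of Aug, 31 days; 98 left).
−31 → Jul 31, 1711 (end of Jul, 31 days; 67 left).
−31 → Jun 30, 1711 (end of Jun, 30 days; 36 left).
−30 → May 31, 1711 (end of May, 31 days; 6 left).
−6 → May 25, 1711.

May 25, 1711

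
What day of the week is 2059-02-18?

Tuesday

Doomsday rule: the anchor day for the 2000s is Tuesday. For year 59: 59÷12 = 4 r 11, and 11÷4 = 2, so 4+11+2 = 17.
Tuesday + 17 ≡ Friday — that's 2059's doomsday.
In February the doomsday date is Feb 28 (2059 is not a leap year).
Feb 18 is 10 days before Feb 28; 10 mod 7 = 3, so Friday − 3 = Tuesday.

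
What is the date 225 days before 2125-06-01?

October 19, 2124

−1 → May 31, 2125 (end of May, 31 days; 224 left).
−31 → Apr 30, 2125 (end of Apr, 30 days; 193 left).
−30 → Mar 31, 2125 (end of Mar, 31 days; 163 left).
−31 → Feb 28, 2125 (end of Feb, 28 days; 132 left).
−28 → Jan 31, 2125 (end of Jan, 31 days; 104 left).
−31 → Dec 31, 2124 (end of Dec, 31 days; 73 left).
−31 → Nov 30, 2124 (end of Nov, 30 days; 42 left).
−30 → Oct 31, 2124 (end of Oct, 31 days; 12 left).
−12 → Oct 19, 2124.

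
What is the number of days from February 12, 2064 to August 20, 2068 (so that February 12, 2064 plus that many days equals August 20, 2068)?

Feb 12, 2064 → Feb 12, 2065: 366 days (Feb 29, 2064 is in that span).
Feb 12, 2065 → Feb 12, 2066: 365 days.
Feb 12, 2066 → Feb 12, 2067: 365 days.
Feb 12, 2067 → Feb 12, 2068: 365 days.
Feb 12, 2068 → Mar 12, 2068: 29 days (February has 29).
Mar 12, 2068 → Apr 12, 2068: 31 days (March has 31).
Apr 12, 2068 → May 12, 2068: 30 days (April has 30).
May 12, 2068 → Jun 12, 2068: 31 days (May has 31).
Jun 12, 2068 → Jul 12, 2068: 30 days (June has 30).
Jul 12, 2068 → Aug 12, 2068: 31 days (July has 31).
Aug 12, 2068 → Aug 20, 2068: 8 days.
Total: 1651 days.

1651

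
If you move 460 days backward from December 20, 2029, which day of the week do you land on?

First find the weekday of Dec 20, 2029. Doomsday rule: the anchor day for the 2000s is Tuesday. For year 29: 29÷12 = 2 r 5, and 5÷4 = 1, so 2+5+1 = 8.
Tuesday + 8 ≡ Wednesday — that's 2029's doomsday.
In December the doomsday date is Dec 12.
Dec 20 is 8 days after Dec 12; 8 mod 7 = 1, so Wednesday + 1 = Thursday.
460 mod 7 = 5, so 460 days before a Thursday is Thursday − 5 = Saturday.

Saturday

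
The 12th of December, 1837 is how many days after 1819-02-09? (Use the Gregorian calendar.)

Feb 9, 1819 → Feb 9, 1820: 365 days.
Feb 9, 1820 → Feb 9, 1821: 366 days (Feb 29, 1820 is in that span).
Feb 9, 1821 → Feb 9, 1822: 365 days.
Feb 9, 1822 → Feb 9, 1823: 365 days.
Feb 9, 1823 → Feb 9, 1824: 365 days.
Feb 9, 1824 → Feb 9, 1825: 366 days (Feb 29, 1824 is in that span).
Feb 9, 1825 → Feb 9, 1826: 365 days.
Feb 9, 1826 → Feb 9, 1827: 365 days.
Feb 9, 1827 → Feb 9, 1828: 365 days.
Feb 9, 1828 → Feb 9, 1829: 366 days (Feb 29, 1828 is in that span).
Feb 9, 1829 → Feb 9, 1830: 365 days.
Feb 9, 1830 → Feb 9, 1831: 365 days.
Feb 9, 1831 → Feb 9, 1832: 365 days.
Feb 9, 1832 → Feb 9, 1833: 366 days (Feb 29, 1832 is in that span).
Feb 9, 1833 → Feb 9, 1834: 365 days.
Feb 9, 1834 → Feb 9, 1835: 365 days.
Feb 9, 1835 → Feb 9, 1836: 365 days.
Feb 9, 1836 → Feb 9, 1837: 366 days (Feb 29, 1836 is in that span).
Feb 9, 1837 → Mar 9, 1837: 28 days (February has 28).
Mar 9, 1837 → Apr 9, 1837: 31 days (March has 31).
Apr 9, 1837 → May 9, 1837: 30 days (April has 30).
May 9, 1837 → Jun 9, 1837: 31 days (May has 31).
Jun 9, 1837 → Jul 9, 1837: 30 days (June has 30).
Jul 9, 1837 → Aug 9, 1837: 31 days (July has 31).
Aug 9, 1837 → Sep 9, 1837: 31 days (August has 31).
Sep 9, 1837 → Oct 9, 1837: 30 days (September has 30).
Oct 9, 1837 → Nov 9, 1837: 31 days (October has 31).
Nov 9, 1837 → Dec 9, 1837: 30 days (November has 30).
Dec 9, 1837 → Dec 12, 1837: 3 days.
Total: 6881 days.

6881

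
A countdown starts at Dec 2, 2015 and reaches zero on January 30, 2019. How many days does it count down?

Dec 2, 2015 → Dec 2, 2016: 366 days (Feb 29, 2016 is in that span).
Dec 2, 2016 → Dec 2, 2017: 365 days.
Dec 2, 2017 → Dec 2, 2018: 365 days.
Dec 2, 2018 → Jan 2, 2019: 31 days (December has 31).
Jan 2, 2019 → Jan 30, 2019: 28 days.
Total: 1155 days.

1155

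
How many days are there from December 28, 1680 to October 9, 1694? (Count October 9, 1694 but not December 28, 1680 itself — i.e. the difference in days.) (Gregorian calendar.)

5033

Dec 28, 1680 → Dec 28, 1681: 365 days.
Dec 28, 1681 → Dec 28, 1682: 365 days.
Dec 28, 1682 → Dec 28, 1683: 365 days.
Dec 28, 1683 → Dec 28, 1684: 366 days (Feb 29, 1684 is in that span).
Dec 28, 1684 → Dec 28, 1685: 365 days.
Dec 28, 1685 → Dec 28, 1686: 365 days.
Dec 28, 1686 → Dec 28, 1687: 365 days.
Dec 28, 1687 → Dec 28, 1688: 366 days (Feb 29, 1688 is in that span).
Dec 28, 1688 → Dec 28, 1689: 365 days.
Dec 28, 1689 → Dec 28, 1690: 365 days.
Dec 28, 1690 → Dec 28, 1691: 365 days.
Dec 28, 1691 → Dec 28, 1692: 366 days (Feb 29, 1692 is in that span).
Dec 28, 1692 → Dec 28, 1693: 365 days.
Dec 28, 1693 → Jan 28, 1694: 31 days (December has 31).
Jan 28, 1694 → Feb 28, 1694: 31 days (January has 31).
Feb 28, 1694 → Mar 28, 1694: 28 days (February has 28).
Mar 28, 1694 → Apr 28, 1694: 31 days (March has 31).
Apr 28, 1694 → May 28, 1694: 30 days (April has 30).
May 28, 1694 → Jun 28, 1694: 31 days (May has 31).
Jun 28, 1694 → Jul 28, 1694: 30 days (June has 30).
Jul 28, 1694 → Aug 28, 1694: 31 days (July has 31).
Aug 28, 1694 → Sep 28, 1694: 31 days (August has 31).
Sep 28, 1694 → Oct 9, 1694: 11 days.
Total: 5033 days.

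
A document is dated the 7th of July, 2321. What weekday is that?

Thursday

Doomsday rule: the anchor day for the 2300s is Wednesday. For year 21: 21÷12 = 1 r 9, and 9÷4 = 2, so 1+9+2 = 12.
Wednesday + 12 ≡ Monday — that's 2321's doomsday.
In July the doomsday date is Jul 11.
Jul 7 is 4 days before Jul 11; 4 mod 7 = 4, so Monday − 4 = Thursday.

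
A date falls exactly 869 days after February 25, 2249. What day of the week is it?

Feb 25, 2249 is a Sunday.
869 mod 7 = 1, so 869 days after a Sunday is Sunday + 1 = Monday.

Monday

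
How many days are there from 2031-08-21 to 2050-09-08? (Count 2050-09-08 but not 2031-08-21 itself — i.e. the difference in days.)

6958

Aug 21, 2031 → Aug 21, 2032: 366 days (Feb 29, 2032 is in that span).
Aug 21, 2032 → Aug 21, 2033: 365 days.
Aug 21, 2033 → Aug 21, 2034: 365 days.
Aug 21, 2034 → Aug 21, 2035: 365 days.
Aug 21, 2035 → Aug 21, 2036: 366 days (Feb 29, 2036 is in that span).
Aug 21, 2036 → Aug 21, 2037: 365 days.
Aug 21, 2037 → Aug 21, 2038: 365 days.
Aug 21, 2038 → Aug 21, 2039: 365 days.
Aug 21, 2039 → Aug 21, 2040: 366 days (Feb 29, 2040 is in that span).
Aug 21, 2040 → Aug 21, 2041: 365 days.
Aug 21, 2041 → Aug 21, 2042: 365 days.
Aug 21, 2042 → Aug 21, 2043: 365 days.
Aug 21, 2043 → Aug 21, 2044: 366 days (Feb 29, 2044 is in that span).
Aug 21, 2044 → Aug 21, 2045: 365 days.
Aug 21, 2045 → Aug 21, 2046: 365 days.
Aug 21, 2046 → Aug 21, 2047: 365 days.
Aug 21, 2047 → Aug 21, 2048: 366 days (Feb 29, 2048 is in that span).
Aug 21, 2048 → Aug 21, 2049: 365 days.
Aug 21, 2049 → Sep 21, 2049: 31 days (August has 31).
Sep 21, 2049 → Oct 21, 2049: 30 days (September has 30).
Oct 21, 2049 → Nov 21, 2049: 31 days (October has 31).
Nov 21, 2049 → Dec 21, 2049: 30 days (November has 30).
Dec 21, 2049 → Jan 21, 2050: 31 days (December has 31).
Jan 21, 2050 → Feb 21, 2050: 31 days (January has 31).
Feb 21, 2050 → Mar 21, 2050: 28 days (February has 28).
Mar 21, 2050 → Apr 21, 2050: 31 days (March has 31).
Apr 21, 2050 → May 21, 2050: 30 days (April has 30).
May 21, 2050 → Jun 21, 2050: 31 days (May has 31).
Jun 21, 2050 → Jul 21, 2050: 30 days (June has 30).
Jul 21, 2050 → Aug 21, 2050: 31 days (July has 31).
Aug 21, 2050 → Sep 8, 2050: 18 days.
Total: 6958 days.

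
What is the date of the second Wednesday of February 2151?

February 1, 2151 is a Monday.
The first Wednesday is therefore February 3 (2 days later).
The second Wednesday is 3 + 1×7 = February 10.

February 10, 2151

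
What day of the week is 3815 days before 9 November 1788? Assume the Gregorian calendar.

Sunday

Nov 9, 1788 is a Sunday.
3815 mod 7 = 0, so 3815 days before a Sunday is Sunday − 0 = Sunday.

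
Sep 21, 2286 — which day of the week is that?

Doomsday rule: the anchor day for the 2200s is Friday. For year 86: 86÷12 = 7 r 2, and 2÷4 = 0, so 7+2+0 = 9.
Friday + 9 ≡ Sunday — that's 2286's doomsday.
In September the doomsday date is Sep 5.
Sep 21 is 16 days after Sep 5; 16 mod 7 = 2, so Sunday + 2 = Tuesday.

Tuesday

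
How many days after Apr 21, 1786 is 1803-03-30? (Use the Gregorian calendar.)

Apr 21, 1786 → Apr 21, 1787: 365 days.
Apr 21, 1787 → Apr 21, 1788: 366 days (Feb 29, 1788 is in that span).
Apr 21, 1788 → Apr 21, 1789: 365 days.
Apr 21, 1789 → Apr 21, 1790: 365 days.
Apr 21, 1790 → Apr 21, 1791: 365 days.
Apr 21, 1791 → Apr 21, 1792: 366 days (Feb 29, 1792 is in that span).
Apr 21, 1792 → Apr 21, 1793: 365 days.
Apr 21, 1793 → Apr 21, 1794: 365 days.
Apr 21, 1794 → Apr 21, 1795: 365 days.
Apr 21, 1795 → Apr 21, 1796: 366 days (Feb 29, 1796 is in that span).
Apr 21, 1796 → Apr 21, 1797: 365 days.
Apr 21, 1797 → Apr 21, 1798: 365 days.
Apr 21, 1798 → Apr 21, 1799: 365 days.
Apr 21, 1799 → Apr 21, 1800: 365 days.
Apr 21, 1800 → Apr 21, 1801: 365 days.
Apr 21, 1801 → Apr 21, 1802: 365 days.
Apr 21, 1802 → May 21, 1802: 30 days (April has 30).
May 21, 1802 → Jun 21, 1802: 31 days (May has 31).
Jun 21, 1802 → Jul 21, 1802: 30 days (June has 30).
Jul 21, 1802 → Aug 21, 1802: 31 days (July has 31).
Aug 21, 1802 → Sep 21, 1802: 31 days (August has 31).
Sep 21, 1802 → Oct 21, 1802: 30 days (September has 30).
Oct 21, 1802 → Nov 21, 1802: 31 days (October has 31).
Nov 21, 1802 → Dec 21, 1802: 30 days (November has 30).
Dec 21, 1802 → Jan 21, 1803: 31 days (December has 31).
Jan 21, 1803 → Feb 21, 1803: 31 days (January has 31).
Feb 21, 1803 → Mar 21, 1803: 28 days (February has 28).
Mar 21, 1803 → Mar 30, 1803: 9 days.
Total: 6186 days.

6186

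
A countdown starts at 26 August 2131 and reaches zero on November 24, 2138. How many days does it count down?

2647

Aug 26, 2131 → Aug 26, 2132: 366 days (Feb 29, 2132 is in that span).
Aug 26, 2132 → Aug 26, 2133: 365 days.
Aug 26, 2133 → Aug 26, 2134: 365 days.
Aug 26, 2134 → Aug 26, 2135: 365 days.
Aug 26, 2135 → Aug 26, 2136: 366 days (Feb 29, 2136 is in that span).
Aug 26, 2136 → Aug 26, 2137: 365 days.
Aug 26, 2137 → Aug 26, 2138: 365 days.
Aug 26, 2138 → Sep 26, 2138: 31 days (August has 31).
Sep 26, 2138 → Oct 26, 2138: 30 days (September has 30).
Oct 26, 2138 → Nov 24, 2138: 29 days.
Total: 2647 days.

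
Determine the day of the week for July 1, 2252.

Doomsday rule: the anchor day for the 2200s is Friday. For year 52: 52÷12 = 4 r 4, and 4÷4 = 1, so 4+4+1 = 9.
Friday + 9 ≡ Sunday — that's 2252's doomsday.
In July the doomsday date is Jul 11.
Jul 1 is 10 days before Jul 11; 10 mod 7 = 3, so Sunday − 3 = Thursday.

Thursday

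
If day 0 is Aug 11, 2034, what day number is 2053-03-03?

6779

Aug 11, 2034 → Aug 11, 2035: 365 days.
Aug 11, 2035 → Aug 11, 2036: 366 days (Feb 29, 2036 is in that span).
Aug 11, 2036 → Aug 11, 2037: 365 days.
Aug 11, 2037 → Aug 11, 2038: 365 days.
Aug 11, 2038 → Aug 11, 2039: 365 days.
Aug 11, 2039 → Aug 11, 2040: 366 days (Feb 29, 2040 is in that span).
Aug 11, 2040 → Aug 11, 2041: 365 days.
Aug 11, 2041 → Aug 11, 2042: 365 days.
Aug 11, 2042 → Aug 11, 2043: 365 days.
Aug 11, 2043 → Aug 11, 2044: 366 days (Feb 29, 2044 is in that span).
Aug 11, 2044 → Aug 11, 2045: 365 days.
Aug 11, 2045 → Aug 11, 2046: 365 days.
Aug 11, 2046 → Aug 11, 2047: 365 days.
Aug 11, 2047 → Aug 11, 2048: 366 days (Feb 29, 2048 is in that span).
Aug 11, 2048 → Aug 11, 2049: 365 days.
Aug 11, 2049 → Aug 11, 2050: 365 days.
Aug 11, 2050 → Aug 11, 2051: 365 days.
Aug 11, 2051 → Aug 11, 2052: 366 days (Feb 29, 2052 is in that span).
Aug 11, 2052 → Sep 11, 2052: 31 days (August has 31).
Sep 11, 2052 → Oct 11, 2052: 30 days (September has 30).
Oct 11, 2052 → Nov 11, 2052: 31 days (October has 31).
Nov 11, 2052 → Dec 11, 2052: 30 days (November has 30).
Dec 11, 2052 → Jan 11, 2053: 31 days (December has 31).
Jan 11, 2053 → Feb 11, 2053: 31 days (January has 31).
Feb 11, 2053 → Mar 3, 2053: 20 days.
Total: 6779 days.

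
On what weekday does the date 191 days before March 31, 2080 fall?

Mar 31, 2080 is a Sunday.
191 mod 7 = 2, so 191 days before a Sunday is Sunday − 2 = Friday.

Friday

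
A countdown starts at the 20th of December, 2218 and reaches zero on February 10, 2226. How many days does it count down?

2609

Dec 20, 2218 → Dec 20, 2219: 365 days.
Dec 20, 2219 → Dec 20, 2220: 366 days (Feb 29, 2220 is in that span).
Dec 20, 2220 → Dec 20, 2221: 365 days.
Dec 20, 2221 → Dec 20, 2222: 365 days.
Dec 20, 2222 → Dec 20, 2223: 365 days.
Dec 20, 2223 → Dec 20, 2224: 366 days (Feb 29, 2224 is in that span).
Dec 20, 2224 → Dec 20, 2225: 365 days.
Dec 20, 2225 → Jan 20, 2226: 31 days (December has 31).
Jan 20, 2226 → Feb 10, 2226: 21 days.
Total: 2609 days.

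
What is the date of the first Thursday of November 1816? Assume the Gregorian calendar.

November 7, 1816

November 1, 1816 is a Friday.
The first Thursday is therefore November 7 (6 days later).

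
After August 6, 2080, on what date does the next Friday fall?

Aug 6, 2080 is a Tuesday.
From Tuesday to the next Friday is 3 days.
Aug 6, 2080 + 3 = Aug 9, 2080.

August 9, 2080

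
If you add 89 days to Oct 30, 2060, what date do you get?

Oct has 31 days: +2 → Nov 1, 2060 (87 left).
Nov has 30 days: +30 → Dec 1, 2060 (57 left).
Dec has 31 days: +31 → Jan 1, 2061 (26 left).
+26 → Jan 27, 2061.

January 27, 2061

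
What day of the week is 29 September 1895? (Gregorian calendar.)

Sunday

Doomsday rule: the anchor day for the 1800s is Friday. For year 95: 95÷12 = 7 r 11, and 11÷4 = 2, so 7+11+2 = 20.
Friday + 20 ≡ Thursday — that's 1895's doomsday.
In September the doomsday date is Sep 5.
Sep 29 is 24 days after Sep 5; 24 mod 7 = 3, so Thursday + 3 = Sunday.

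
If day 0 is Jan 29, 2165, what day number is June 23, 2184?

Jan 29, 2165 → Jan 29, 2166: 365 days.
Jan 29, 2166 → Jan 29, 2167: 365 days.
Jan 29, 2167 → Jan 29, 2168: 365 days.
Jan 29, 2168 → Jan 29, 2169: 366 days (Feb 29, 2168 is in that span).
Jan 29, 2169 → Jan 29, 2170: 365 days.
Jan 29, 2170 → Jan 29, 2171: 365 days.
Jan 29, 2171 → Jan 29, 2172: 365 days.
Jan 29, 2172 → Jan 29, 2173: 366 days (Feb 29, 2172 is in that span).
Jan 29, 2173 → Jan 29, 2174: 365 days.
Jan 29, 2174 → Jan 29, 2175: 365 days.
Jan 29, 2175 → Jan 29, 2176: 365 days.
Jan 29, 2176 → Jan 29, 2177: 366 days (Feb 29, 2176 is in that span).
Jan 29, 2177 → Jan 29, 2178: 365 days.
Jan 29, 2178 → Jan 29, 2179: 365 days.
Jan 29, 2179 → Jan 29, 2180: 365 days.
Jan 29, 2180 → Jan 29, 2181: 366 days (Feb 29, 2180 is in that span).
Jan 29, 2181 → Jan 29, 2182: 365 days.
Jan 29, 2182 → Jan 29, 2183: 365 days.
Jan 29, 2183 → Jan 29, 2184: 365 days.
Jan 29, 2184 → Feb 29, 2184: 31 days (January has 31).
Feb 29, 2184 → Mar 29, 2184: 29 days (February has 29).
Mar 29, 2184 → Apr 29, 2184: 31 days (March has 31).
Apr 29, 2184 → May 29, 2184: 30 days (April has 30).
May 29, 2184 → Jun 23, 2184: 25 days.
Total: 7085 days.

7085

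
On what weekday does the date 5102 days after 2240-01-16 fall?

Jan 16, 2240 is a Thursday.
5102 mod 7 = 6, so 5102 days after a Thursday is Thursday + 6 = Wednesday.

Wednesday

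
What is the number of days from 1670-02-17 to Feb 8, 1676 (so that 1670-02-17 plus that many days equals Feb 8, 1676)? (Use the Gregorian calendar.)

2182

Feb 17, 1670 → Feb 17, 1671: 365 days.
Feb 17, 1671 → Feb 17, 1672: 365 days.
Feb 17, 1672 → Feb 17, 1673: 366 days (Feb 29, 1672 is in that span).
Feb 17, 1673 → Feb 17, 1674: 365 days.
Feb 17, 1674 → Feb 17, 1675: 365 days.
Feb 17, 1675 → Mar 17, 1675: 28 days (February has 28).
Mar 17, 1675 → Apr 17, 1675: 31 days (March has 31).
Apr 17, 1675 → May 17, 1675: 30 days (April has 30).
May 17, 1675 → Jun 17, 1675: 31 days (May has 31).
Jun 17, 1675 → Jul 17, 1675: 30 days (June has 30).
Jul 17, 1675 → Aug 17, 1675: 31 days (July has 31).
Aug 17, 1675 → Sep 17, 1675: 31 days (August has 31).
Sep 17, 1675 → Oct 17, 1675: 30 days (September has 30).
Oct 17, 1675 → Nov 17, 1675: 31 days (October has 31).
Nov 17, 1675 → Dec 17, 1675: 30 days (November has 30).
Dec 17, 1675 → Jan 17, 1676: 31 days (December has 31).
Jan 17, 1676 → Feb 8, 1676: 22 days.
Total: 2182 days.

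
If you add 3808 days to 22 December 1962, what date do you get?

+365 (one year) → Dec 22, 1963 (3443 left).
+366 (one year; includes Feb 29, 1964) → Dec 22, 1964 (3077 left).
+365 (one year) → Dec 22, 1965 (2712 left).
+365 (one year) → Dec 22, 1966 (2347 left).
+365 (one year) → Dec 22, 1967 (1982 left).
+366 (one year; includes Feb 29, 1968) → Dec 22, 1968 (1616 left).
+365 (one year) → Dec 22, 1969 (1251 left).
+365 (one year) → Dec 22, 1970 (886 left).
+365 (one year) → Dec 22, 1971 (521 left).
+366 (one year; includes Feb 29, 1972) → Dec 22, 1972 (155 left).
Dec has 31 days: +10 → Jan 1, 1973 (145 left).
Jan has 31 days: +31 → Feb 1, 1973 (114 left).
Feb has 28 days: +28 → Mar 1, 1973 (86 left).
Mar has 31 days: +31 → Apr 1, 1973 (55 left).
Apr has 30 days: +30 → May 1, 1973 (25 left).
+25 → May 26, 1973.

May 26, 1973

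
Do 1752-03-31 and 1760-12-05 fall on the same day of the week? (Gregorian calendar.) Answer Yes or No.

Yes

From Mar 31, 1752 to Dec 5, 1760 is 3171 days.
3171 mod 7 = 0, so they are the same weekday.
(Mar 31, 1752 is a Friday; Dec 5, 1760 is a Friday.)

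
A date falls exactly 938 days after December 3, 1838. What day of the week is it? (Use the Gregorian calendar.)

Monday

Dec 3, 1838 is a Monday.
938 mod 7 = 0, so 938 days after a Monday is Monday + 0 = Monday.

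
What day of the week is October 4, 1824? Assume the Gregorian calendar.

January 1, 1824 is a Thursday.
Jan 1, 1824 → Feb 1, 1824: 31 days (January has 31).
Feb 1, 1824 → Mar 1, 1824: 29 days (February has 29).
Mar 1, 1824 → Apr 1, 1824: 31 days (March has 31).
Apr 1, 1824 → May 1, 1824: 30 days (April has 30).
May 1, 1824 → Jun 1, 1824: 31 days (May has 31).
Jun 1, 1824 → Jul 1, 1824: 30 days (June has 30).
Jul 1, 1824 → Aug 1, 1824: 31 days (July has 31).
Aug 1, 1824 → Sep 1, 1824: 31 days (August has 31).
Sep 1, 1824 → Oct 1, 1824: 30 days (September has 30).
Oct 1, 1824 → Oct 4, 1824: 3 days.
Total: 277 days.
277 mod 7 = 4, so Thursday + 4 = Monday.

Monday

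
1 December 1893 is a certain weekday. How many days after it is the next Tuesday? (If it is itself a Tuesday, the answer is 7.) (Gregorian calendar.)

4

Dec 1, 1893 is a Friday.
From Friday to the next Tuesday is 4 days.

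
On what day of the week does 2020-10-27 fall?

Tuesday

Doomsday rule: the anchor day for the 2000s is Tuesday. For year 20: 20÷12 = 1 r 8, and 8÷4 = 2, so 1+8+2 = 11.
Tuesday + 11 ≡ Saturday — that's 2020's doomsday.
In October the doomsday date is Oct 10.
Oct 27 is 17 days after Oct 10; 17 mod 7 = 3, so Saturday + 3 = Tuesday.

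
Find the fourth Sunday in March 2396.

March 24, 2396

March 1, 2396 is a Friday.
The first Sunday is therefore March 3 (2 days later).
The fourth Sunday is 3 + 3×7 = March 24.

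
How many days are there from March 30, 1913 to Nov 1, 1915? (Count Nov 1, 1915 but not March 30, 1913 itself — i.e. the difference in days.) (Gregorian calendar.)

946

Mar 30, 1913 → Mar 30, 1914: 365 days.
Mar 30, 1914 → Mar 30, 1915: 365 days.
Mar 30, 1915 → Apr 30, 1915: 31 days (March has 31).
Apr 30, 1915 → May 30, 1915: 30 days (April has 30).
May 30, 1915 → Jun 30, 1915: 31 days (May has 31).
Jun 30, 1915 → Jul 30, 1915: 30 days (June has 30).
Jul 30, 1915 → Aug 30, 1915: 31 days (July has 31).
Aug 30, 1915 → Sep 30, 1915: 31 days (August has 31).
Sep 30, 1915 → Oct 30, 1915: 30 days (September has 30).
Oct 30, 1915 → Nov 1, 1915: 2 days.
Total: 946 days.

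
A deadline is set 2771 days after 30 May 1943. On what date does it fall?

+366 (one year; includes Feb 29, 1944) → May 30, 1944 (2405 left).
+365 (one year) → May 30, 1945 (2040 left).
+365 (one year) → May 30, 1946 (1675 left).
+365 (one year) → May 30, 1947 (1310 left).
+366 (one year; includes Feb 29, 1948) → May 30, 1948 (944 left).
+365 (one year) → May 30, 1949 (579 left).
+365 (one year) → May 30, 1950 (214 left).
May has 31 days: +2 → Jun 1, 1950 (212 left).
Jun has 30 days: +30 → Jul 1, 1950 (182 left).
Jul has 31 days: +31 → Aug 1, 1950 (151 left).
Aug has 31 days: +31 → Sep 1, 1950 (120 left).
Sep has 30 days: +30 → Oct 1, 1950 (90 left).
Oct has 31 days: +31 → Nov 1, 1950 (59 left).
Nov has 30 days: +30 → Dec 1, 1950 (29 left).
+29 → Dec 30, 1950.

December 30, 1950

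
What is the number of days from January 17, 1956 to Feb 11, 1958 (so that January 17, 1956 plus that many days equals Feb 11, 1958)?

Jan 17, 1956 → Jan 17, 1957: 366 days (Feb 29, 1956 is in that span).
Jan 17, 1957 → Feb 17, 1957: 31 days (January has 31).
Feb 17, 1957 → Mar 17, 1957: 28 days (February has 28).
Mar 17, 1957 → Apr 17, 1957: 31 days (March has 31).
Apr 17, 1957 → May 17, 1957: 30 days (April has 30).
May 17, 1957 → Jun 17, 1957: 31 days (May has 31).
Jun 17, 1957 → Jul 17, 1957: 30 days (June has 30).
Jul 17, 1957 → Aug 17, 1957: 31 days (July has 31).
Aug 17, 1957 → Sep 17, 1957: 31 days (August has 31).
Sep 17, 1957 → Oct 17, 1957: 30 days (September has 30).
Oct 17, 1957 → Nov 17, 1957: 31 days (October has 31).
Nov 17, 1957 → Dec 17, 1957: 30 days (November has 30).
Dec 17, 1957 → Jan 17, 1958: 31 days (December has 31).
Jan 17, 1958 → Feb 11, 1958: 25 days.
Total: 756 days.

756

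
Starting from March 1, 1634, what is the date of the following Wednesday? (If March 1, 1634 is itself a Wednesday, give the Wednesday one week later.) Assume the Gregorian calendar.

Mar 1, 1634 is a Wednesday.
From Wednesday to the next Wednesday is 7 days.
Mar 1, 1634 + 7 = Mar 8, 1634.

March 8, 1634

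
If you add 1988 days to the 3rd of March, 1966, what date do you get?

+365 (one year) → Mar 3, 1967 (1623 left).
+366 (one year; includes Feb 29, 1968) → Mar 3, 1968 (1257 left).
+365 (one year) → Mar 3, 1969 (892 left).
+365 (one year) → Mar 3, 1970 (527 left).
+365 (one year) → Mar 3, 1971 (162 left).
Mar has 31 days: +29 → Apr 1, 1971 (133 left).
Apr has 30 days: +30 → May 1, 1971 (103 left).
May has 31 days: +31 → Jun 1, 1971 (72 left).
Jun has 30 days: +30 → Jul 1, 1971 (42 left).
Jul has 31 days: +31 → Aug 1, 1971 (11 left).
+11 → Aug 12, 1971.

August 12, 1971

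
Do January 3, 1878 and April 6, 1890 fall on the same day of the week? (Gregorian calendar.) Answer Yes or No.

From Jan 3, 1878 to Apr 6, 1890 is 4476 days.
4476 mod 7 = 3, so they are different weekdays.
(Jan 3, 1878 is a Thursday; Apr 6, 1890 is a Sunday.)

No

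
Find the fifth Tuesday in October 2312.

October 29, 2312

October 1, 2312 is a Tuesday.
The first Tuesday is therefore October 1 (same day).
The fifth Tuesday is 1 + 4×7 = October 29.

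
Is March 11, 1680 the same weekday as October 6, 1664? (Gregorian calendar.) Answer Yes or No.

From Oct 6, 1664 to Mar 11, 1680 is 5635 days.
5635 mod 7 = 0, so they are the same weekday.
(Oct 6, 1664 is a Monday; Mar 11, 1680 is a Monday.)

Yes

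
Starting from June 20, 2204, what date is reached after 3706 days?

+365 (one year) → Jun 20, 2205 (3341 left).
+365 (one year) → Jun 20, 2206 (2976 left).
+365 (one year) → Jun 20, 2207 (2611 left).
+366 (one year; includes Feb 29, 2208) → Jun 20, 2208 (2245 left).
+365 (one year) → Jun 20, 2209 (1880 left).
+365 (one year) → Jun 20, 2210 (1515 left).
+365 (one year) → Jun 20, 2211 (1150 left).
+366 (one year; includes Feb 29, 2212) → Jun 20, 2212 (784 left).
+365 (one year) → Jun 20, 2213 (419 left).
+365 (one year) → Jun 20, 2214 (54 left).
Jun has 30 days: +11 → Jul 1, 2214 (43 left).
Jul has 31 days: +31 → Aug 1, 2214 (12 left).
+12 → Aug 13, 2214.

August 13, 2214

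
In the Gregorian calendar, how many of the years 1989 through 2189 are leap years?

49

Multiples of 4 in [1989,2189]: 50.
Of those, multiples of 100: 2 (not leap unless ÷400).
Multiples of 400: 1.
Leap years = 50 − 2 + 1 = 49.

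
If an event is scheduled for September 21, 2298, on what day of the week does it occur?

Doomsday rule: the anchor day for the 2200s is Friday. For year 98: 98÷12 = 8 r 2, and 2÷4 = 0, so 8+2+0 = 10.
Friday + 10 ≡ Monday — that's 2298's doomsday.
In September the doomsday date is Sep 5.
Sep 21 is 16 days after Sep 5; 16 mod 7 = 2, so Monday + 2 = Wednesday.

Wednesday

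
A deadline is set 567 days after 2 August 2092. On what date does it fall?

+365 (one year) → Aug 2, 2093 (202 left).
Aug has 31 days: +30 → Sep 1, 2093 (172 left).
Sep has 30 days: +30 → Oct 1, 2093 (142 left).
Oct has 31 days: +31 → Nov 1, 2093 (111 left).
Nov has 30 days: +30 → Dec 1, 2093 (81 left).
Dec has 31 days: +31 → Jan 1, 2094 (50 left).
Jan has 31 days: +31 → Feb 1, 2094 (19 left).
+19 → Feb 20, 2094.

February 20, 2094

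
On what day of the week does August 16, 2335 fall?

Friday

Doomsday rule: the anchor day for the 2300s is Wednesday. For year 35: 35÷12 = 2 r 11, and 11÷4 = 2, so 2+11+2 = 15.
Wednesday + 15 ≡ Thursday — that's 2335's doomsday.
In August the doomsday date is Aug 8.
Aug 16 is 8 days after Aug 8; 8 mod 7 = 1, so Thursday + 1 = Friday.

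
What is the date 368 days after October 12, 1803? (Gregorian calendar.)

October 14, 1804

Oct has 31 days: +20 → Nov 1, 1803 (348 left).
Nov has 30 days: +30 → Dec 1, 1803 (318 left).
Dec has 31 days: +31 → Jan 1, 1804 (287 left).
Jan has 31 days: +31 → Feb 1, 1804 (256 left).
Feb has 29 days: +29 → Mar 1, 1804 (227 left).
Mar has 31 days: +31 → Apr 1, 1804 (196 left).
Apr has 30 days: +30 → May 1, 1804 (166 left).
May has 31 days: +31 → Jun 1, 1804 (135 left).
Jun has 30 days: +30 → Jul 1, 1804 (105 left).
Jul has 31 days: +31 → Aug 1, 1804 (74 left).
Aug has 31 days: +31 → Sep 1, 1804 (43 left).
Sep has 30 days: +30 → Oct 1, 1804 (13 left).
+13 → Oct 14, 1804.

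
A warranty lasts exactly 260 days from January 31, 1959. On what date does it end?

October 18, 1959

Jan has 31 days: +1 → Feb 1, 1959 (259 left).
Feb has 28 days: +28 → Mar 1, 1959 (231 left).
Mar has 31 days: +31 → Apr 1, 1959 (200 left).
Apr has 30 days: +30 → May 1, 1959 (170 left).
May has 31 days: +31 → Jun 1, 1959 (139 left).
Jun has 30 days: +30 → Jul 1, 1959 (109 left).
Jul has 31 days: +31 → Aug 1, 1959 (78 left).
Aug has 31 days: +31 → Sep 1, 1959 (47 left).
Sep has 30 days: +30 → Oct 1, 1959 (17 left).
+17 → Oct 18, 1959.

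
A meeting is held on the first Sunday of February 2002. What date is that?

February 1, 2002 is a Friday.
The first Sunday is therefore February 3 (2 days later).

February 3, 2002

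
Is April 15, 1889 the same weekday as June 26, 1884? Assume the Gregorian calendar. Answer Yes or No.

No

From Jun 26, 1884 to Apr 15, 1889 is 1754 days.
1754 mod 7 = 4, so they are different weekdays.
(Jun 26, 1884 is a Thursday; Apr 15, 1889 is a Monday.)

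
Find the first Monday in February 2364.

February 3, 2364

February 1, 2364 is a Saturday.
The first Monday is therefore February 3 (2 days later).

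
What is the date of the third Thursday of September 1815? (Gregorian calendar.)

September 21, 1815

September 1, 1815 is a Friday.
The first Thursday is therefore September 7 (6 days later).
The third Thursday is 7 + 2×7 = September 21.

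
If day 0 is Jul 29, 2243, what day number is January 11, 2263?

Jul 29, 2243 → Jul 29, 2244: 366 days (Feb 29, 2244 is in that span).
Jul 29, 2244 → Jul 29, 2245: 365 days.
Jul 29, 2245 → Jul 29, 2246: 365 days.
Jul 29, 2246 → Jul 29, 2247: 365 days.
Jul 29, 2247 → Jul 29, 2248: 366 days (Feb 29, 2248 is in that span).
Jul 29, 2248 → Jul 29, 2249: 365 days.
Jul 29, 2249 → Jul 29, 2250: 365 days.
Jul 29, 2250 → Jul 29, 2251: 365 days.
Jul 29, 2251 → Jul 29, 2252: 366 days (Feb 29, 2252 is in that span).
Jul 29, 2252 → Jul 29, 2253: 365 days.
Jul 29, 2253 → Jul 29, 2254: 365 days.
Jul 29, 2254 → Jul 29, 2255: 365 days.
Jul 29, 2255 → Jul 29, 2256: 366 days (Feb 29, 2256 is in that span).
Jul 29, 2256 → Jul 29, 2257: 365 days.
Jul 29, 2257 → Jul 29, 2258: 365 days.
Jul 29, 2258 → Jul 29, 2259: 365 days.
Jul 29, 2259 → Jul 29, 2260: 366 days (Feb 29, 2260 is in that span).
Jul 29, 2260 → Jul 29, 2261: 365 days.
Jul 29, 2261 → Jul 29, 2262: 365 days.
Jul 29, 2262 → Aug 29, 2262: 31 days (July has 31).
Aug 29, 2262 → Sep 29, 2262: 31 days (August has 31).
Sep 29, 2262 → Oct 29, 2262: 30 days (September has 30).
Oct 29, 2262 → Nov 29, 2262: 31 days (October has 31).
Nov 29, 2262 → Dec 29, 2262: 30 days (November has 30).
Dec 29, 2262 → Jan 11, 2263: 13 days.
Total: 7106 days.

7106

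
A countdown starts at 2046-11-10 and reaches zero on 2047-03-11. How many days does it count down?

Nov 10, 2046 → Dec 10, 2046: 30 days (November has 30).
Dec 10, 2046 → Jan 10, 2047: 31 days (December has 31).
Jan 10, 2047 → Feb 10, 2047: 31 days (January has 31).
Feb 10, 2047 → Mar 10, 2047: 28 days (February has 28).
Mar 10, 2047 → Mar 11, 2047: 1 days.
Total: 121 days.

121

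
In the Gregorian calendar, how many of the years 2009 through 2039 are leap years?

7

Multiples of 4 in [2009,2039]: 7.
Of those, multiples of 100: 0 (not leap unless ÷400).
Multiples of 400: 0.
Leap years = 7 − 0 + 0 = 7.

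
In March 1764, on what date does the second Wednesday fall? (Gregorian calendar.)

March 14, 1764

March 1, 1764 is a Thursday.
The first Wednesday is therefore March 7 (6 days later).
The second Wednesday is 7 + 1×7 = March 14.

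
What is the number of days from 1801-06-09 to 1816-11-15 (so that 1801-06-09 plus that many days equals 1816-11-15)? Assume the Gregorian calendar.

Jun 9, 1801 → Jun 9, 1802: 365 days.
Jun 9, 1802 → Jun 9, 1803: 365 days.
Jun 9, 1803 → Jun 9, 1804: 366 days (Feb 29, 1804 is in that span).
Jun 9, 1804 → Jun 9, 1805: 365 days.
Jun 9, 1805 → Jun 9, 1806: 365 days.
Jun 9, 1806 → Jun 9, 1807: 365 days.
Jun 9, 1807 → Jun 9, 1808: 366 days (Feb 29, 1808 is in that span).
Jun 9, 1808 → Jun 9, 1809: 365 days.
Jun 9, 1809 → Jun 9, 1810: 365 days.
Jun 9, 1810 → Jun 9, 1811: 365 days.
Jun 9, 1811 → Jun 9, 1812: 366 days (Feb 29, 1812 is in that span).
Jun 9, 1812 → Jun 9, 1813: 365 days.
Jun 9, 1813 → Jun 9, 1814: 365 days.
Jun 9, 1814 → Jun 9, 1815: 365 days.
Jun 9, 1815 → Jun 9, 1816: 366 days (Feb 29, 1816 is in that span).
Jun 9, 1816 → Jul 9, 1816: 30 days (June has 30).
Jul 9, 1816 → Aug 9, 1816: 31 days (July has 31).
Aug 9, 1816 → Sep 9, 1816: 31 days (August has 31).
Sep 9, 1816 → Oct 9, 1816: 30 days (September has 30).
Oct 9, 1816 → Nov 9, 1816: 31 days (October has 31).
Nov 9, 1816 → Nov 15, 1816: 6 days.
Total: 5638 days.

5638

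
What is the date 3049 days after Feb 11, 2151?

+365 (one year) → Feb 11, 2152 (2684 left).
+366 (one year; includes Feb 29, 2152) → Feb 11, 2153 (2318 left).
+365 (one year) → Feb 11, 2154 (1953 left).
+365 (one year) → Feb 11, 2155 (1588 left).
+365 (one year) → Feb 11, 2156 (1223 left).
+366 (one year; includes Feb 29, 2156) → Feb 11, 2157 (857 left).
+365 (one year) → Feb 11, 2158 (492 left).
+365 (one year) → Feb 11, 2159 (127 left).
Feb has 28 days: +18 → Mar 1, 2159 (109 left).
Mar has 31 days: +31 → Apr 1, 2159 (78 left).
Apr has 30 days: +30 → May 1, 2159 (48 left).
May has 31 days: +31 → Jun 1, 2159 (17 left).
+17 → Jun 18, 2159.

June 18, 2159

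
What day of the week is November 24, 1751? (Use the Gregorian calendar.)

Doomsday rule: the anchor day for the 1700s is Sunday. For year 51: 51÷12 = 4 r 3, and 3÷4 = 0, so 4+3+0 = 7.
Sunday + 7 ≡ Sunday — that's 1751's doomsday.
In November the doomsday date is Nov 7.
Nov 24 is 17 days after Nov 7; 17 mod 7 = 3, so Sunday + 3 = Wednesday.

Wednesday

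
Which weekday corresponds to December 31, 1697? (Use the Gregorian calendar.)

Doomsday rule: the anchor day for the 1600s is Tuesday. For year 97: 97÷12 = 8 r 1, and 1÷4 = 0, so 8+1+0 = 9.
Tuesday + 9 ≡ Thursday — that's 1697's doomsday.
In December the doomsday date is Dec 12.
Dec 31 is 19 days after Dec 12; 19 mod 7 = 5, so Thursday + 5 = Tuesday.

Tuesday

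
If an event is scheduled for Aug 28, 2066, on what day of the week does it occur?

Doomsday rule: the anchor day for the 2000s is Tuesday. For year 66: 66÷12 = 5 r 6, and 6÷4 = 1, so 5+6+1 = 12.
Tuesday + 12 ≡ Sunday — that's 2066's doomsday.
In August the doomsday date is Aug 8.
Aug 28 is 20 days after Aug 8; 20 mod 7 = 6, so Sunday + 6 = Saturday.

Saturday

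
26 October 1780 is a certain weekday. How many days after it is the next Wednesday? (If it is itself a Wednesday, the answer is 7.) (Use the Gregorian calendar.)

Oct 26, 1780 is a Thursday.
From Thursday to the next Wednesday is 6 days.

6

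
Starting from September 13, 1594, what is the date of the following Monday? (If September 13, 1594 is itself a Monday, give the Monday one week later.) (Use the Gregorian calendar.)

Sep 13, 1594 is a Tuesday.
From Tuesday to the next Monday is 6 days.
Sep 13, 1594 + 6 = Sep 19, 1594.

September 19, 1594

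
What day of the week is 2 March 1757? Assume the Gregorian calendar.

Wednesday

Doomsday rule: the anchor day for the 1700s is Sunday. For year 57: 57÷12 = 4 r 9, and 9÷4 = 2, so 4+9+2 = 15.
Sunday + 15 ≡ Monday — that's 1757's doomsday.
In March the doomsday date is Mar 14.
Mar 2 is 12 days before Mar 14; 12 mod 7 = 5, so Monday − 5 = Wednesday.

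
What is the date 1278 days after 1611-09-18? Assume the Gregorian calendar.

March 19, 1615

+366 (one year; includes Feb 29, 1612) → Sep 18, 1612 (912 left).
+365 (one year) → Sep 18, 1613 (547 left).
+365 (one year) → Sep 18, 1614 (182 left).
Sep has 30 days: +13 → Oct 1, 1614 (169 left).
Oct has 31 days: +31 → Nov 1, 1614 (138 left).
Nov has 30 days: +30 → Dec 1, 1614 (108 left).
Dec has 31 days: +31 → Jan 1, 1615 (77 left).
Jan has 31 days: +31 → Feb 1, 1615 (46 left).
Feb has 28 days: +28 → Mar 1, 1615 (18 left).
+18 → Mar 19, 1615.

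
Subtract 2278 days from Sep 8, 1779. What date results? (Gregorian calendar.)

June 13, 1773

−365 (one year) → Sep 8, 1778 (1913 left).
−365 (one year) → Sep 8, 1777 (1548 left).
−365 (one year) → Sep 8, 1776 (1183 left).
−366 (one year; includes Feb 29, 1776) → Sep 8, 1775 (817 left).
−365 (one year) → Sep 8, 1774 (452 left).
−365 (one year) → Sep 8, 1773 (87 left).
−8 → Aug 31, 1773 (end of Aug, 31 days; 79 left).
−31 → Jul 31, 1773 (end of Jul, 31 days; 48 left).
−31 → Jun 30, 1773 (end of Jun, 30 days; 17 left).
−17 → Jun 13, 1773.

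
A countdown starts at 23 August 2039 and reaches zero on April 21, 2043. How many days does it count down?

1337

Aug 23, 2039 → Aug 23, 2040: 366 days (Feb 29, 2040 is in that span).
Aug 23, 2040 → Aug 23, 2041: 365 days.
Aug 23, 2041 → Aug 23, 2042: 365 days.
Aug 23, 2042 → Sep 23, 2042: 31 days (August has 31).
Sep 23, 2042 → Oct 23, 2042: 30 days (September has 30).
Oct 23, 2042 → Nov 23, 2042: 31 days (October has 31).
Nov 23, 2042 → Dec 23, 2042: 30 days (November has 30).
Dec 23, 2042 → Jan 23, 2043: 31 days (December has 31).
Jan 23, 2043 → Feb 23, 2043: 31 days (January has 31).
Feb 23, 2043 → Mar 23, 2043: 28 days (February has 28).
Mar 23, 2043 → Apr 21, 2043: 29 days.
Total: 1337 days.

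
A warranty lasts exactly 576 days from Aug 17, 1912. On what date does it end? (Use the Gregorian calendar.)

+365 (one year) → Aug 17, 1913 (211 left).
Aug has 31 days: +15 → Sep 1, 1913 (196 left).
Sep has 30 days: +30 → Oct 1, 1913 (166 left).
Oct has 31 days: +31 → Nov 1, 1913 (135 left).
Nov has 30 days: +30 → Dec 1, 1913 (105 left).
Dec has 31 days: +31 → Jan 1, 1914 (74 left).
Jan has 31 days: +31 → Feb 1, 1914 (43 left).
Feb has 28 days: +28 → Mar 1, 1914 (15 left).
+15 → Mar 16, 1914.

March 16, 1914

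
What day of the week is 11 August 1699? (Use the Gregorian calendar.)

Tuesday

Doomsday rule: the anchor day for the 1600s is Tuesday. For year 99: 99÷12 = 8 r 3, and 3÷4 = 0, so 8+3+0 = 11.
Tuesday + 11 ≡ Saturday — that's 1699's doomsday.
In August the doomsday date is Aug 8.
Aug 11 is 3 days after Aug 8; 3 mod 7 = 3, so Saturday + 3 = Tuesday.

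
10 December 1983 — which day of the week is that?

Saturday

Doomsday rule: the anchor day for the 1900s is Wednesday. For year 83: 83÷12 = 6 r 11, and 11÷4 = 2, so 6+11+2 = 19.
Wednesday + 19 ≡ Monday — that's 1983's doomsday.
In December the doomsday date is Dec 12.
Dec 10 is 2 days before Dec 12; 2 mod 7 = 2, so Monday − 2 = Saturday.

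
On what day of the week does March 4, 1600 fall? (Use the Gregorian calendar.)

Doomsday rule: the anchor day for the 1600s is Tuesday. For year 00: 0÷12 = 0 r 0, and 0÷4 = 0, so 0+0+0 = 0.
Tuesday + 0 ≡ Tuesday — that's 1600's doomsday.
In March the doomsday date is Mar 14.
Mar 4 is 10 days before Mar 14; 10 mod 7 = 3, so Tuesday − 3 = Saturday.

Saturday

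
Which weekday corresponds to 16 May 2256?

Doomsday rule: the anchor day for the 2200s is Friday. For year 56: 56÷12 = 4 r 8, and 8÷4 = 2, so 4+8+2 = 14.
Friday + 14 ≡ Friday — that's 2256's doomsday.
In May the doomsday date is May 9.
May 16 is 7 days after May 9; 7 mod 7 = 0, so Friday + 0 = Friday.

Friday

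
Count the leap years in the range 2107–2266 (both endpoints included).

Multiples of 4 in [2107,2266]: 40.
Of those, multiples of 100: 1 (not leap unless ÷400).
Multiples of 400: 0.
Leap years = 40 − 1 + 0 = 39.

39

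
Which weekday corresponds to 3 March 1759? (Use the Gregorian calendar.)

Saturday

Doomsday rule: the anchor day for the 1700s is Sunday. For year 59: 59÷12 = 4 r 11, and 11÷4 = 2, so 4+11+2 = 17.
Sunday + 17 ≡ Wednesday — that's 1759's doomsday.
In March the doomsday date is Mar 14.
Mar 3 is 11 days before Mar 14; 11 mod 7 = 4, so Wednesday − 4 = Saturday.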